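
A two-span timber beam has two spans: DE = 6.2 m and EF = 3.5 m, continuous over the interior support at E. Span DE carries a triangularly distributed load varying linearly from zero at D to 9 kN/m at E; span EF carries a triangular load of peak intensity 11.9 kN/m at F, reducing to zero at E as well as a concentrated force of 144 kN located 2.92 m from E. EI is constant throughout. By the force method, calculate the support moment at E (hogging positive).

Release continuity at E by inserting a hinge; the redundant is the internal moment M_E. The primary structure is two simply-supported spans DE and EF.
End slopes at the hinge E, treating each span as simply supported:
  span DE: triangular load, peak 9: w₀L³/(45EI) = 47.67/EI
  span EF: triangular load, peak 11.9: 7w₀L³/(360EI) = 9.921/EI
  span EF: point load 144 at a = 2.92: Pab(L + b)/(6LEI) = 47.38/EI
  relative rotation θ_0 = (47.67 + 57.3)/EI = 105/EI
A unit hogging moment at E produces rotation L₁/(3EI) + L₂/(3EI) = 3.233/EI.
Compatibility: M_E·(L₁+L₂)/(3EI) = θ_0, giving M_E = 32.46 kN·m (hogging).

M_E = 32.46 kN·m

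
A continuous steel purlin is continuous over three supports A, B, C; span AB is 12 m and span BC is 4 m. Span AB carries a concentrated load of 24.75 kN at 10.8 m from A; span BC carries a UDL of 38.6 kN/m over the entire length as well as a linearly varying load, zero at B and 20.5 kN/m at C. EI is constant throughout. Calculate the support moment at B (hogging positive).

M_B = 43.13 kN·m

Release continuity at B by inserting a hinge; the redundant is the internal moment M_B. The primary structure is two simply-supported spans AB and BC.
Rotations at B on the released spans (each span's end-slope, ×1/EI):
  span AB: point load 24.75 at a = 10.8: Pab(L + a)/(6LEI) = 101.6/EI
  span BC: UDL 38.6: wL³/(24EI) = 102.9/EI
  span BC: triangular load, peak 20.5: 7w₀L³/(360EI) = 25.51/EI
  relative rotation θ_0 = (101.6 + 128.4)/EI = 230/EI
A unit hogging moment at B produces rotation L₁/(3EI) + L₂/(3EI) = 5.333/EI.
Compatibility: M_B·(L₁+L₂)/(3EI) = θ_0, giving M_B = 43.13 kN·m (hogging).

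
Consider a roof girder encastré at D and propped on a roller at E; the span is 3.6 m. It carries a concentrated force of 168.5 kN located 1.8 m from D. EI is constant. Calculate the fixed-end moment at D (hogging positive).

M_D = 113.7 kN·m

Take the reaction at E as the redundant and release it; the primary structure is a cantilever fixed at D.
Deflection at E on the released cantilever, summing each load's contribution:
  point load 168.5 at a = 1.8: Pa²(3L − a)/(6EI) = 818.9/EI
Tip deflection under a unit load at E: L³/(3EI) = 15.55/EI.
Compatibility at E: δ_0 − R_E·δ_{EE} = 0, so R_E = 818.9/15.55 = 52.66 kN.
Moment equilibrium about D: M_D = Σ(load moments about D) − R_E·L = 303.3 − 52.66×3.6 = 113.7 kN·m.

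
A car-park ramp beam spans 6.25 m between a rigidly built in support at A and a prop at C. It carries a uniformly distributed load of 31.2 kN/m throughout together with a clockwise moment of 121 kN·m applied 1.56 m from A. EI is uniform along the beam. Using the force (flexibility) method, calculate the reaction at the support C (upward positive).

R_C = 85.81 kN

Release the roller at C. Primary structure: cantilever fixed at A.
Downward deflection at the released point C due to the loads:
  UDL 31.2: wL⁴/(8EI) = 5951/EI
  clockwise couple 121 at a = 1.56: M₀a(2L − a)/(2EI) = 1033/EI
  δ_0 = 6983/EI
Flexibility coefficient — unit upward force at C: δ_{CC} = L³/(3EI) = 81.38/EI.
The prop prevents deflection at C: R_C = δ_0/δ_{CC} = 6983/81.38 = 85.81 kN.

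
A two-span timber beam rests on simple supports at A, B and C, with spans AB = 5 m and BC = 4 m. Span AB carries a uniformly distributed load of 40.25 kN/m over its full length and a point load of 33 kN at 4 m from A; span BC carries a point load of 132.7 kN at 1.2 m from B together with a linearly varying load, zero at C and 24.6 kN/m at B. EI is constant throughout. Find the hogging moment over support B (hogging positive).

Insert a hinge at B; M_B is the redundant, and each span becomes simply supported.
Discontinuity in slope at B on the released structure — sum the simple-span end rotations:
  span AB: UDL 40.25: wL³/(24EI) = 209.6/EI
  span AB: point load 33 at a = 4: Pab(L + a)/(6LEI) = 39.6/EI
  span BC: point load 132.7 at a = 1.2: Pab(L + b)/(6LEI) = 126.3/EI
  span BC: triangular load, peak 24.6: w₀L³/(45EI) = 34.99/EI
  relative rotation θ_0 = (249.2 + 161.3)/EI = 410.6/EI
A unit hogging moment at B produces rotation L₁/(3EI) + L₂/(3EI) = 3/EI.
Compatibility: M_B·(L₁+L₂)/(3EI) = θ_0, giving M_B = 136.9 kN·m (hogging).

M_B = 136.9 kN·m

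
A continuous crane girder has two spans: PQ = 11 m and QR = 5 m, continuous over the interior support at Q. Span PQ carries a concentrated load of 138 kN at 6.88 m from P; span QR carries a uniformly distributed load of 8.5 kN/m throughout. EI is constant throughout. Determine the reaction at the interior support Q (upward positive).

Release continuity at Q by inserting a hinge; the redundant is the internal moment M_Q. The primary structure is two simply-supported spans PQ and QR.
End slopes at the hinge Q, treating each span as simply supported:
  span PQ: point load 138 at a = 6.88: Pab(L + a)/(6LEI) = 1060/EI
  span QR: UDL 8.5: wL³/(24EI) = 44.27/EI
  relative rotation θ_0 = (1060 + 44.27)/EI = 1104/EI
A unit hogging moment at Q produces rotation L₁/(3EI) + L₂/(3EI) = 5.333/EI.
Compatibility: M_Q·(L₁+L₂)/(3EI) = θ_0, giving M_Q = 207 kN·m (hogging).
Span PQ, ΣM about P with M_Q applied at Q: R_Q^{PQ}·11 = 949.4 + 207, so R_Q^{PQ} = 105.1 kN and R_P = 138 − 105.1 = 32.87 kN.
Span QR, ΣM about R: R_Q^{QR}·5 = 106.2 + 207, so R_Q^{QR} = 62.65 kN and R_R = 42.5 − 62.65 = -20.15 kN.
R_Q = 105.1 + 62.65 = 167.8 kN.

R_Q = 167.8 kN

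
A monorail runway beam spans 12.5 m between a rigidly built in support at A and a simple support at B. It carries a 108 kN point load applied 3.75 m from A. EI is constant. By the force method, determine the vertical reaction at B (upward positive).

R_B = 13.12 kN

Release the roller at B. Primary structure: cantilever fixed at A.
Free-end deflection of the primary structure under the applied loading (downward +):
  point load 108 at a = 3.75: Pa²(3L − a)/(6EI) = 8543/EI
Tip deflection under a unit load at B: L³/(3EI) = 651/EI.
The prop prevents deflection at B: R_B = δ_0/δ_{BB} = 8543/651 = 13.12 kN.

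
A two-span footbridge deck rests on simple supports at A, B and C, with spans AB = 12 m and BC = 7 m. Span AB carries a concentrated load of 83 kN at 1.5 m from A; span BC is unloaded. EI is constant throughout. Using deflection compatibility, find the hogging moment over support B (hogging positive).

M_B = 38.7 kN·m

Release continuity at B by inserting a hinge; the redundant is the internal moment M_B. The primary structure is two simply-supported spans AB and BC.
End slopes at the hinge B, treating each span as simply supported:
  span AB: point load 83 at a = 1.5: Pab(L + a)/(6LEI) = 245.1/EI
  relative rotation θ_0 = (245.1 + 0)/EI = 245.1/EI
A unit hogging moment at B produces rotation L₁/(3EI) + L₂/(3EI) = 6.333/EI.
Compatibility: M_B·(L₁+L₂)/(3EI) = θ_0, giving M_B = 38.7 kN·m (hogging).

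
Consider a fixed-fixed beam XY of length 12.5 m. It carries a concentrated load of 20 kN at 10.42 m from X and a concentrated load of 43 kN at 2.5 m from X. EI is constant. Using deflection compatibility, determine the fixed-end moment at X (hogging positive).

M_X = 74.57 kN·m

Release both end moments; the primary structure is a simply-supported span XY with redundants M_X and M_Y.
Simple-span end rotations at X and Y under the given loads:
  at X: point load 20 at a = 10.42: Pab(L + b)/(6LEI) = 84.27/EI
  at Y: point load 20 at a = 10.42: Pab(L + a)/(6LEI) = 132.5/EI
  at X: point load 43 at a = 2.5: Pab(L + b)/(6LEI) = 322.5/EI
  at Y: point load 43 at a = 2.5: Pab(L + a)/(6LEI) = 215/EI
  θ_X0 = 406.8/EI,  θ_Y0 = 347.5/EI
Flexibility coefficients: a unit moment at one end gives L/(3EI) there and L/(6EI) at the far end, so f₁₁ = f₂₂ = 4.167/EI and f₁₂ = f₂₁ = 2.083/EI.
Compatibility — zero rotation at each built-in end:
  4.167 M_X + 2.083 M_Y = 406.8
  2.083 M_X + 4.167 M_Y = 347.5
Solving the pair gives M_X = 74.57 kN·m and M_Y = 46.11 kN·m (hogging).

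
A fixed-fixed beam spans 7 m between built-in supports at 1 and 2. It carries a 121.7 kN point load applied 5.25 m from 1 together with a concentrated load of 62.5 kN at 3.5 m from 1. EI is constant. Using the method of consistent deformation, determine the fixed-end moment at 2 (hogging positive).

M_2 = 174.5 kN·m

Release both end moments; the primary structure is a simply-supported span 12 with redundants M_1 and M_2.
Simple-span end rotations at 1 and 2 under the given loads:
  at 1: point load 121.7 at a = 5.25: Pab(L + b)/(6LEI) = 232.9/EI
  at 2: point load 121.7 at a = 5.25: Pab(L + a)/(6LEI) = 326.1/EI
  at 1: point load 62.5 at a = 3.5: Pab(L + b)/(6LEI) = 191.4/EI
  at 2: point load 62.5 at a = 3.5: Pab(L + a)/(6LEI) = 191.4/EI
  θ_10 = 424.3/EI,  θ_20 = 517.5/EI
Flexibility coefficients: a unit moment at one end gives L/(3EI) there and L/(6EI) at the far end, so f₁₁ = f₂₂ = 2.333/EI and f₁₂ = f₂₁ = 1.167/EI.
Compatibility — zero rotation at each built-in end:
  2.333 M_1 + 1.167 M_2 = 424.3
  1.167 M_1 + 2.333 M_2 = 517.5
Solving the pair gives M_1 = 94.62 kN·m and M_2 = 174.5 kN·m (hogging).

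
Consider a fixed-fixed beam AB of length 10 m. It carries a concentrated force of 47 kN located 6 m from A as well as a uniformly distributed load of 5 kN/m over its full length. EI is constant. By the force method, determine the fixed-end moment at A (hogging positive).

Take the two fixed-end moments M_A, M_B as redundants; the released structure is the simple span AB.
On the primary (simply-supported) span, the end slopes from the loading are:
  at A: point load 47 at a = 6: Pab(L + b)/(6LEI) = 263.2/EI
  at B: point load 47 at a = 6: Pab(L + a)/(6LEI) = 300.8/EI
  at A: UDL 5: wL³/(24EI) = 208.3/EI
  at B: UDL 5: wL³/(24EI) = 208.3/EI
  θ_A0 = 471.5/EI,  θ_B0 = 509.1/EI
Flexibility coefficients: a unit moment at one end gives L/(3EI) there and L/(6EI) at the far end, so f₁₁ = f₂₂ = 3.333/EI and f₁₂ = f₂₁ = 1.667/EI.
Compatibility — zero rotation at each built-in end:
  3.333 M_A + 1.667 M_B = 471.5
  1.667 M_A + 3.333 M_B = 509.1
Solving the pair gives M_A = 86.79 kN·m and M_B = 109.3 kN·m (hogging).

M_A = 86.79 kN·m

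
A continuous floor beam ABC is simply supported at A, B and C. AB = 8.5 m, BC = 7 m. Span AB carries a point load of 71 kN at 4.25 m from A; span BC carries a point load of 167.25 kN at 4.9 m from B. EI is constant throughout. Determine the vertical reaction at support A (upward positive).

Insert a hinge at B; M_B is the redundant, and each span becomes simply supported.
End slopes at the hinge B, treating each span as simply supported:
  span AB: point load 71 at a = 4.25: Pab(L + a)/(6LEI) = 320.6/EI
  span BC: point load 167.25 at a = 4.9: Pab(L + b)/(6LEI) = 372.9/EI
  relative rotation θ_0 = (320.6 + 372.9)/EI = 693.5/EI
A unit hogging moment at B produces rotation L₁/(3EI) + L₂/(3EI) = 5.167/EI.
Compatibility: M_B·(L₁+L₂)/(3EI) = θ_0, giving M_B = 134.2 kN·m (hogging).
Span AB, ΣM about A with M_B applied at B: R_B^{AB}·8.5 = 301.8 + 134.2, so R_B^{AB} = 51.29 kN and R_A = 71 − 51.29 = 19.71 kN.

R_A = 19.71 kN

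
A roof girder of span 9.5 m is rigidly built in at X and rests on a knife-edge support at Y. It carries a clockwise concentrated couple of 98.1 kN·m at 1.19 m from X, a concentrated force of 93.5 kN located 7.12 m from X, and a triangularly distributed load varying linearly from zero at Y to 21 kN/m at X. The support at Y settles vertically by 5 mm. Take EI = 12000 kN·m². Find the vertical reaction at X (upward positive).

R_X = 110.8 kN

Remove the prop at Y; the released (primary) structure is a cantilever built in at X.
Primary-structure tip deflection at Y by superposition:
  clockwise couple 98.1 at a = 1.19: M₀a(2L − a)/(2EI) = 1040/EI
  point load 93.5 at a = 7.12: Pa²(3L − a)/(6EI) = 16890/EI
  triangular load, peak 21 at the fixed end: w₀L⁴/(30EI) = 5702/EI
  δ_0 = 23631/EI
Flexibility coefficient — unit upward force at Y: δ_{YY} = L³/(3EI) = 285.8/EI.
With EI = 12000 kN·m²: δ_0 = 1.9693 m and δ_{YY} = 0.023816 m/kN.
Compatibility — the beam at Y must follow the support down by 0.005 m: δ_0 − R_Y·δ_{YY} = 0.005, so R_Y = (1.9693 − 0.005)/0.023816 = 82.48 kN.
Vertical equilibrium: R_X = ΣP − R_Y = 193.2 − 82.48 = 110.8 kN.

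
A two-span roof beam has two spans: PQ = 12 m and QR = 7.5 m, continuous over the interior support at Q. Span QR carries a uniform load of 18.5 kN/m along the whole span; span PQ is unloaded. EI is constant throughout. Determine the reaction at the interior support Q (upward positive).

R_Q = 80.21 kN

Take M_Q as the redundant. Released structure: two simple spans PQ and QR with a hinge at Q.
Discontinuity in slope at Q on the released structure — sum the simple-span end rotations:
  span QR: UDL 18.5: wL³/(24EI) = 325.2/EI
  relative rotation θ_0 = (0 + 325.2)/EI = 325.2/EI
A unit hogging moment at Q produces rotation L₁/(3EI) + L₂/(3EI) = 6.5/EI.
Compatibility: M_Q·(L₁+L₂)/(3EI) = θ_0, giving M_Q = 50.03 kN·m (hogging).
Span PQ, ΣM about P with M_Q applied at Q: R_Q^{PQ}·12 = 0 + 50.03, so R_Q^{PQ} = 4.169 kN and R_P = 0 − 4.169 = -4.169 kN.
Span QR, ΣM about R: R_Q^{QR}·7.5 = 520.3 + 50.03, so R_Q^{QR} = 76.05 kN and R_R = 138.8 − 76.05 = 62.7 kN.
R_Q = 4.169 + 76.05 = 80.21 kN.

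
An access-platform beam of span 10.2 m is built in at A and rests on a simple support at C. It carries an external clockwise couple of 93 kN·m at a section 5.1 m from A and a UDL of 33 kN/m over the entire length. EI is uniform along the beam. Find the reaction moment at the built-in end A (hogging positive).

Take the reaction at C as the redundant and release it; the primary structure is a cantilever fixed at A.
Free-end deflection of the primary structure under the applied loading (downward +):
  clockwise couple 93 at a = 5.1: M₀a(2L − a)/(2EI) = 3628/EI
  UDL 33: wL⁴/(8EI) = 44650/EI
  δ_0 = 48279/EI
Tip deflection under a unit load at C: L³/(3EI) = 353.7/EI.
The prop prevents deflection at C: R_C = δ_0/δ_{CC} = 48279/353.7 = 136.5 kN.
Moment equilibrium about A: M_A = Σ(load moments about A) − R_C·L = 1810 − 136.5×10.2 = 417.5 kN·m.

M_A = 417.5 kN·m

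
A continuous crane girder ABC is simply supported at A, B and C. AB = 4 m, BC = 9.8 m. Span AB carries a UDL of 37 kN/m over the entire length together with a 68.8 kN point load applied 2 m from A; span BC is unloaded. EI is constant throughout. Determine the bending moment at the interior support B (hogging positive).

Release continuity at B by inserting a hinge; the redundant is the internal moment M_B. The primary structure is two simply-supported spans AB and BC.
End slopes at the hinge B, treating each span as simply supported:
  span AB: UDL 37: wL³/(24EI) = 98.67/EI
  span AB: point load 68.8 at a = 2: Pab(L + a)/(6LEI) = 68.8/EI
  relative rotation θ_0 = (167.5 + 0)/EI = 167.5/EI
A unit hogging moment at B produces rotation L₁/(3EI) + L₂/(3EI) = 4.6/EI.
Compatibility: M_B·(L₁+L₂)/(3EI) = θ_0, giving M_B = 36.41 kN·m (hogging).

M_B = 36.41 kN·m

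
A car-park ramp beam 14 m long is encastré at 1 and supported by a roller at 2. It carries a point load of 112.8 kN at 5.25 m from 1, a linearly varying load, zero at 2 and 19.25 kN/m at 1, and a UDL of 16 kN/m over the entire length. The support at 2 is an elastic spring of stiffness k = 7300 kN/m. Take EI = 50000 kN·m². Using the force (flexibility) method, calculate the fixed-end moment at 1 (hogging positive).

Release the roller at 2. Primary structure: cantilever fixed at 1.
Free-end deflection of the primary structure under the applied loading (downward +):
  point load 112.8 at a = 5.25: Pa²(3L − a)/(6EI) = 19043/EI
  triangular load, peak 19.25 at the fixed end: w₀L⁴/(30EI) = 24650/EI
  UDL 16: wL⁴/(8EI) = 76832/EI
  δ_0 = 120525/EI
Flexibility coefficient — unit upward force at 2: δ_{22} = L³/(3EI) = 914.7/EI.
With EI = 50000 kN·m²: δ_0 = 2.4105 m and δ_{22} = 0.018293 m/kN.
Compatibility — the spring shortens by R_2/k under the reaction it provides: δ_0 − R_2·δ_{22} = R_2/k. With 1/k = 0.000137 m/kN, R_2 = δ_0 / (δ_{22} + 1/k) = 2.4105 / (0.018293 + 0.000137) = 130.8 kN.
Moment equilibrium about 1: M_1 = Σ(load moments about 1) − R_2·L = 2789 − 130.8×14 = 958 kN·m.

M_1 = 958 kN·m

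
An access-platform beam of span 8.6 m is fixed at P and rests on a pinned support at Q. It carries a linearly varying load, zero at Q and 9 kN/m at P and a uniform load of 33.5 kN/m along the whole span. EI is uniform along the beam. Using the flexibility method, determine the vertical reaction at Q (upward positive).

Choose R_Q as the redundant. The primary structure is the cantilever fixed at P.
Deflection at Q on the released cantilever, summing each load's contribution:
  triangular load, peak 9 at the fixed end: w₀L⁴/(30EI) = 1641/EI
  UDL 33.5: wL⁴/(8EI) = 22906/EI
  δ_0 = 24547/EI
Flexibility coefficient — unit upward force at Q: δ_{QQ} = L³/(3EI) = 212/EI.
The prop prevents deflection at Q: R_Q = δ_0/δ_{QQ} = 24547/212 = 115.8 kN.

R_Q = 115.8 kN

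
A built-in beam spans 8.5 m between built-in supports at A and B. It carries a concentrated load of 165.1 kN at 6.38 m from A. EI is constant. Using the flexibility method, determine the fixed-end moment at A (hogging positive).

Release both end moments; the primary structure is a simply-supported span AB with redundants M_A and M_B.
On the primary (simply-supported) span, the end slopes from the loading are:
  at A: point load 165.1 at a = 6.38: Pab(L + b)/(6LEI) = 465/EI
  at B: point load 165.1 at a = 6.38: Pab(L + a)/(6LEI) = 651.5/EI
  θ_A0 = 465/EI,  θ_B0 = 651.5/EI
Flexibility coefficients: a unit moment at one end gives L/(3EI) there and L/(6EI) at the far end, so f₁₁ = f₂₂ = 2.833/EI and f₁₂ = f₂₁ = 1.417/EI.
Compatibility — zero rotation at each built-in end:
  2.833 M_A + 1.417 M_B = 465
  1.417 M_A + 2.833 M_B = 651.5
Solving the pair gives M_A = 65.52 kN·m and M_B = 197.2 kN·m (hogging).

M_A = 65.52 kN·m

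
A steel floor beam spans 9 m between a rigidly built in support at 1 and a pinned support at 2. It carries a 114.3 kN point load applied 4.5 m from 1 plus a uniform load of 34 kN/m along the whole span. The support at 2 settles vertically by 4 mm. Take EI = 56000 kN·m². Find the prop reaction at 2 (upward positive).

Choose R_2 as the redundant. The primary structure is the cantilever fixed at 1.
Deflection at 2 on the released cantilever, summing each load's contribution:
  point load 114.3 at a = 4.5: Pa²(3L − a)/(6EI) = 8680/EI
  UDL 34: wL⁴/(8EI) = 27884/EI
  δ_0 = 36564/EI
Flexibility coefficient — unit upward force at 2: δ_{22} = L³/(3EI) = 243/EI.
With EI = 56000 kN·m²: δ_0 = 0.65293 m and δ_{22} = 0.004339 m/kN.
Compatibility — the beam at 2 must follow the support down by 0.004 m: δ_0 − R_2·δ_{22} = 0.004, so R_2 = (0.65293 − 0.004)/0.004339 = 149.5 kN.

R_2 = 149.5 kN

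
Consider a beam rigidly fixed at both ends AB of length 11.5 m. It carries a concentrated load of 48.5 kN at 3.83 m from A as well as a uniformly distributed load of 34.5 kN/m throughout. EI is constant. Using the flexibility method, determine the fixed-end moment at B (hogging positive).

Take the two fixed-end moments M_A, M_B as redundants; the released structure is the simple span AB.
Simple-span end rotations at A and B under the given loads:
  at A: point load 48.5 at a = 3.83: Pab(L + b)/(6LEI) = 395.8/EI
  at B: point load 48.5 at a = 3.83: Pab(L + a)/(6LEI) = 316.5/EI
  at A: UDL 34.5: wL³/(24EI) = 2186/EI
  at B: UDL 34.5: wL³/(24EI) = 2186/EI
  θ_A0 = 2582/EI,  θ_B0 = 2503/EI
Flexibility coefficients: a unit moment at one end gives L/(3EI) there and L/(6EI) at the far end, so f₁₁ = f₂₂ = 3.833/EI and f₁₂ = f₂₁ = 1.917/EI.
Compatibility — zero rotation at each built-in end:
  3.833 M_A + 1.917 M_B = 2582
  1.917 M_A + 3.833 M_B = 2503
Solving the pair gives M_A = 462.8 kN·m and M_B = 421.5 kN·m (hogging).

M_B = 421.5 kN·m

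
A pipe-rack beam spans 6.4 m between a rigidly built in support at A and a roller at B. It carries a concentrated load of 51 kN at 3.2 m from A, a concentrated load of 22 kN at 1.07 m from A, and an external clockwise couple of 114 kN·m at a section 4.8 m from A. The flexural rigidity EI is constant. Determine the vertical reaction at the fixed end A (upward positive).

Release the roller at B. Primary structure: cantilever fixed at A.
Primary-structure tip deflection at B by superposition:
  point load 51 at a = 3.2: Pa²(3L − a)/(6EI) = 1393/EI
  point load 22 at a = 1.07: Pa²(3L − a)/(6EI) = 76.11/EI
  clockwise couple 114 at a = 4.8: M₀a(2L − a)/(2EI) = 2189/EI
  δ_0 = 3658/EI
Flexibility coefficient — unit upward force at B: δ_{BB} = L³/(3EI) = 87.38/EI.
The prop prevents deflection at B: R_B = δ_0/δ_{BB} = 3658/87.38 = 41.86 kN.
Vertical equilibrium: R_A = ΣP − R_B = 73 − 41.86 = 31.14 kN.

R_A = 31.14 kN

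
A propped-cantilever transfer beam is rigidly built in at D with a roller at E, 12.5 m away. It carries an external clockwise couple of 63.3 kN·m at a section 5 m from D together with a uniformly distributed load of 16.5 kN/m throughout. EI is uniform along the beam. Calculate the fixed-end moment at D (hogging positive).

M_D = 324.8 kN·m

Take the reaction at E as the redundant and release it; the primary structure is a cantilever fixed at D.
Free-end deflection of the primary structure under the applied loading (downward +):
  clockwise couple 63.3 at a = 5: M₀a(2L − a)/(2EI) = 3165/EI
  UDL 16.5: wL⁴/(8EI) = 50354/EI
  δ_0 = 53519/EI
Tip deflection under a unit load at E: L³/(3EI) = 651/EI.
Compatibility at E: δ_0 − R_E·δ_{EE} = 0, so R_E = 53519/651 = 82.21 kN.
Moment equilibrium about D: M_D = Σ(load moments about D) − R_E·L = 1352 − 82.21×12.5 = 324.8 kN·m.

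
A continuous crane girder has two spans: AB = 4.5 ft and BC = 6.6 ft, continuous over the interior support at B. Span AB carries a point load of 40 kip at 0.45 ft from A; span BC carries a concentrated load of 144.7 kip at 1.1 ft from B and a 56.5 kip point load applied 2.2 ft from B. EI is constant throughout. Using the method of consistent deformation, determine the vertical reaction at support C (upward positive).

Insert a hinge at B; M_B is the redundant, and each span becomes simply supported.
End slopes at the hinge B, treating each span as simply supported:
  span AB: point load 40 at a = 0.45: Pab(L + a)/(6LEI) = 13.37/EI
  span BC: point load 144.7 at a = 1.1: Pab(L + b)/(6LEI) = 267.5/EI
  span BC: point load 56.5 at a = 2.2: Pab(L + b)/(6LEI) = 151.9/EI
  relative rotation θ_0 = (13.37 + 419.4)/EI = 432.8/EI
A unit hogging moment at B produces rotation L₁/(3EI) + L₂/(3EI) = 3.7/EI.
Compatibility: M_B·(L₁+L₂)/(3EI) = θ_0, giving M_B = 117 kip·ft (hogging).
Span BC, ΣM about C: R_B^{BC}·6.6 = 1044 + 117, so R_B^{BC} = 176 kip and R_C = 201.2 − 176 = 25.23 kip.

R_C = 25.23 kip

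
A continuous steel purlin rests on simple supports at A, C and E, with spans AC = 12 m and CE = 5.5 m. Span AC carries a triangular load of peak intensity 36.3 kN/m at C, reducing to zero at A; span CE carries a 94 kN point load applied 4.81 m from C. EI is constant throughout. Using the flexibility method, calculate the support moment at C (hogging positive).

M_C = 249 kN·m

Take M_C as the redundant. Released structure: two simple spans AC and CE with a hinge at C.
Rotations at C on the released spans (each span's end-slope, ×1/EI):
  span AC: triangular load, peak 36.3: w₀L³/(45EI) = 1394/EI
  span CE: point load 94 at a = 4.81: Pab(L + b)/(6LEI) = 58.52/EI
  relative rotation θ_0 = (1394 + 58.52)/EI = 1452/EI
A unit hogging moment at C produces rotation L₁/(3EI) + L₂/(3EI) = 5.833/EI.
Slope continuity at C: θ_0 = M_C·5.833/EI, so M_C = 1452/5.833 = 249 kN·m (hogging).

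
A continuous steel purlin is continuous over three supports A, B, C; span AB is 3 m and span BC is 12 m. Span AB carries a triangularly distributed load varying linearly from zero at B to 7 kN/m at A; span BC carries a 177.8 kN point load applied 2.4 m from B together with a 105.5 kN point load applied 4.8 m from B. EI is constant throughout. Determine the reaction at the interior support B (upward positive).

R_B = 392.8 kN

Release continuity at B by inserting a hinge; the redundant is the internal moment M_B. The primary structure is two simply-supported spans AB and BC.
Discontinuity in slope at B on the released structure — sum the simple-span end rotations:
  span AB: triangular load, peak 7: 7w₀L³/(360EI) = 3.675/EI
  span BC: point load 177.8 at a = 2.4: Pab(L + b)/(6LEI) = 1229/EI
  span BC: point load 105.5 at a = 4.8: Pab(L + b)/(6LEI) = 972.3/EI
  relative rotation θ_0 = (3.675 + 2201)/EI = 2205/EI
A unit hogging moment at B produces rotation L₁/(3EI) + L₂/(3EI) = 5/EI.
Slope continuity at B: θ_0 = M_B·5/EI, so M_B = 2205/5 = 441 kN·m (hogging).
Span AB, ΣM about A with M_B applied at B: R_B^{AB}·3 = 10.5 + 441, so R_B^{AB} = 150.5 kN and R_A = 10.5 − 150.5 = -140 kN.
Span BC, ΣM about C: R_B^{BC}·12 = 2466 + 441, so R_B^{BC} = 242.3 kN and R_C = 283.3 − 242.3 = 41.01 kN.
R_B = 150.5 + 242.3 = 392.8 kN.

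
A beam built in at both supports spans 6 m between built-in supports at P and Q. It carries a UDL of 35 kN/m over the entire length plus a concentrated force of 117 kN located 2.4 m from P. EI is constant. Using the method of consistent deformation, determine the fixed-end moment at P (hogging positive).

M_P = 206.1 kN·m

Release both end moments; the primary structure is a simply-supported span PQ with redundants M_P and M_Q.
Simple-span end rotations at P and Q under the given loads:
  at P: UDL 35: wL³/(24EI) = 315/EI
  at Q: UDL 35: wL³/(24EI) = 315/EI
  at P: point load 117 at a = 2.4: Pab(L + b)/(6LEI) = 269.6/EI
  at Q: point load 117 at a = 2.4: Pab(L + a)/(6LEI) = 235.9/EI
  θ_P0 = 584.6/EI,  θ_Q0 = 550.9/EI
Flexibility coefficients: a unit moment at one end gives L/(3EI) there and L/(6EI) at the far end, so f₁₁ = f₂₂ = 2/EI and f₁₂ = f₂₁ = 1/EI.
Compatibility — zero rotation at each built-in end:
  2 M_P + 1 M_Q = 584.6
  1 M_P + 2 M_Q = 550.9
Solving the pair gives M_P = 206.1 kN·m and M_Q = 172.4 kN·m (hogging).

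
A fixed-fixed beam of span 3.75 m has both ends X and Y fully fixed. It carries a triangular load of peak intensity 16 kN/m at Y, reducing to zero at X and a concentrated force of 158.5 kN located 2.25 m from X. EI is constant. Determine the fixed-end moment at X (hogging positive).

Release both end moments; the primary structure is a simply-supported span XY with redundants M_X and M_Y.
End rotations of the released simple span under the applied load (×1/EI):
  at X: triangular load, peak 16: 7w₀L³/(360EI) = 16.41/EI
  at Y: triangular load, peak 16: w₀L³/(45EI) = 18.75/EI
  at X: point load 158.5 at a = 2.25: Pab(L + b)/(6LEI) = 124.8/EI
  at Y: point load 158.5 at a = 2.25: Pab(L + a)/(6LEI) = 142.7/EI
  θ_X0 = 141.2/EI,  θ_Y0 = 161.4/EI
Flexibility coefficients: a unit moment at one end gives L/(3EI) there and L/(6EI) at the far end, so f₁₁ = f₂₂ = 1.25/EI and f₁₂ = f₂₁ = 0.625/EI.
Compatibility — zero rotation at each built-in end:
  1.25 M_X + 0.625 M_Y = 141.2
  0.625 M_X + 1.25 M_Y = 161.4
Solving the pair gives M_X = 64.56 kN·m and M_Y = 96.84 kN·m (hogging).

M_X = 64.56 kN·m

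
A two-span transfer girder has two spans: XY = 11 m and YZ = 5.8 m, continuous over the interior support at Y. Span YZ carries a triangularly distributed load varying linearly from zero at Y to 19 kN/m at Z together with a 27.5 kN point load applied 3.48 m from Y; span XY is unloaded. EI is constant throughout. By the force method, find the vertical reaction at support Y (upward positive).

Take M_Y as the redundant. Released structure: two simple spans XY and YZ with a hinge at Y.
Rotations at Y on the released spans (each span's end-slope, ×1/EI):
  span YZ: triangular load, peak 19: 7w₀L³/(360EI) = 72.08/EI
  span YZ: point load 27.5 at a = 3.48: Pab(L + b)/(6LEI) = 51.81/EI
  relative rotation θ_0 = (0 + 123.9)/EI = 123.9/EI
A unit hogging moment at Y produces rotation L₁/(3EI) + L₂/(3EI) = 5.6/EI.
Compatibility: M_Y·(L₁+L₂)/(3EI) = θ_0, giving M_Y = 22.12 kN·m (hogging).
Span XY, ΣM about X with M_Y applied at Y: R_Y^{XY}·11 = 0 + 22.12, so R_Y^{XY} = 2.011 kN and R_X = 0 − 2.011 = -2.011 kN.
Span YZ, ΣM about Z: R_Y^{YZ}·5.8 = 170.3 + 22.12, so R_Y^{YZ} = 33.18 kN and R_Z = 82.6 − 33.18 = 49.42 kN.
R_Y = 2.011 + 33.18 = 35.19 kN.

R_Y = 35.19 kN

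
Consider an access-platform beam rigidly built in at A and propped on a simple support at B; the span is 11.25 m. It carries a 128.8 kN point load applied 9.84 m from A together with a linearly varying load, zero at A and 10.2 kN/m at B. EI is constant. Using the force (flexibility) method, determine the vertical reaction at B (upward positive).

Choose R_B as the redundant. The primary structure is the cantilever fixed at A.
Free-end deflection of the primary structure under the applied loading (downward +):
  point load 128.8 at a = 9.84: Pa²(3L − a)/(6EI) = 49697/EI
  triangular load, peak 10.2 at the free end: 11w₀L⁴/(120EI) = 14977/EI
  δ_0 = 64674/EI
Tip deflection under a unit load at B: L³/(3EI) = 474.6/EI.
The prop prevents deflection at B: R_B = δ_0/δ_{BB} = 64674/474.6 = 136.3 kN.

R_B = 136.3 kN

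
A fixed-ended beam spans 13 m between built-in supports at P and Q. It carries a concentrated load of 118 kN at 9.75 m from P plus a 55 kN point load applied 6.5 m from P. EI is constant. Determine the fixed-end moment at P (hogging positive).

Take the two fixed-end moments M_P, M_Q as redundants; the released structure is the simple span PQ.
Simple-span end rotations at P and Q under the given loads:
  at P: point load 118 at a = 9.75: Pab(L + b)/(6LEI) = 779/EI
  at Q: point load 118 at a = 9.75: Pab(L + a)/(6LEI) = 1091/EI
  at P: point load 55 at a = 6.5: Pab(L + b)/(6LEI) = 580.9/EI
  at Q: point load 55 at a = 6.5: Pab(L + a)/(6LEI) = 580.9/EI
  θ_P0 = 1360/EI,  θ_Q0 = 1672/EI
Flexibility coefficients: a unit moment at one end gives L/(3EI) there and L/(6EI) at the far end, so f₁₁ = f₂₂ = 4.333/EI and f₁₂ = f₂₁ = 2.167/EI.
Compatibility — zero rotation at each built-in end:
  4.333 M_P + 2.167 M_Q = 1360
  2.167 M_P + 4.333 M_Q = 1672
Solving the pair gives M_P = 161.3 kN·m and M_Q = 305.1 kN·m (hogging).

M_P = 161.3 kN·m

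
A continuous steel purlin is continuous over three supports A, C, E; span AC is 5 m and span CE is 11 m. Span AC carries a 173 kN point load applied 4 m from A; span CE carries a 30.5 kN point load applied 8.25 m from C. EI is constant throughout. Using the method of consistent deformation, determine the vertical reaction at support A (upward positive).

Release continuity at C by inserting a hinge; the redundant is the internal moment M_C. The primary structure is two simply-supported spans AC and CE.
Discontinuity in slope at C on the released structure — sum the simple-span end rotations:
  span AC: point load 173 at a = 4: Pab(L + a)/(6LEI) = 207.6/EI
  span CE: point load 30.5 at a = 8.25: Pab(L + b)/(6LEI) = 144.2/EI
  relative rotation θ_0 = (207.6 + 144.2)/EI = 351.8/EI
A unit hogging moment at C produces rotation L₁/(3EI) + L₂/(3EI) = 5.333/EI.
Slope continuity at C: θ_0 = M_C·5.333/EI, so M_C = 351.8/5.333 = 65.96 kN·m (hogging).
Span AC, ΣM about A with M_C applied at C: R_C^{AC}·5 = 692 + 65.96, so R_C^{AC} = 151.6 kN and R_A = 173 − 151.6 = 21.41 kN.

R_A = 21.41 kN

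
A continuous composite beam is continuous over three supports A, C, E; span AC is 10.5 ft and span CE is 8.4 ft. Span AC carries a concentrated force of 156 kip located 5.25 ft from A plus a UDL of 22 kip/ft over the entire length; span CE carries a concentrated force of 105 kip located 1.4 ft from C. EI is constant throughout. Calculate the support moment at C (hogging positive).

Release continuity at C by inserting a hinge; the redundant is the internal moment M_C. The primary structure is two simply-supported spans AC and CE.
Rotations at C on the released spans (each span's end-slope, ×1/EI):
  span AC: point load 156 at a = 5.25: Pab(L + a)/(6LEI) = 1075/EI
  span AC: UDL 22: wL³/(24EI) = 1061/EI
  span CE: point load 105 at a = 1.4: Pab(L + b)/(6LEI) = 314.4/EI
  relative rotation θ_0 = (2136 + 314.4)/EI = 2451/EI
A unit hogging moment at C produces rotation L₁/(3EI) + L₂/(3EI) = 6.3/EI.
Compatibility: M_C·(L₁+L₂)/(3EI) = θ_0, giving M_C = 389 kip·ft (hogging).

M_C = 389 kip·ft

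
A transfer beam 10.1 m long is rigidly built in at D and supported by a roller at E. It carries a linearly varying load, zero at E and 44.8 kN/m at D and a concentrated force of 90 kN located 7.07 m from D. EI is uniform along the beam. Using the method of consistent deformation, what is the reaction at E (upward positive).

Release the roller at E. Primary structure: cantilever fixed at D.
Downward deflection at the released point E due to the loads:
  triangular load, peak 44.8 at the fixed end: w₀L⁴/(30EI) = 15540/EI
  point load 90 at a = 7.07: Pa²(3L − a)/(6EI) = 17417/EI
  δ_0 = 32957/EI
Tip deflection under a unit load at E: L³/(3EI) = 343.4/EI.
Compatibility at E: δ_0 − R_E·δ_{EE} = 0, so R_E = 32957/343.4 = 95.96 kN.

R_E = 95.96 kN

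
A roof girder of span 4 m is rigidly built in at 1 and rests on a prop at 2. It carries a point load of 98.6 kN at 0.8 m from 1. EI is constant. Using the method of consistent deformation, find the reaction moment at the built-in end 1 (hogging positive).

M_1 = 56.79 kN·m

Choose R_2 as the redundant. The primary structure is the cantilever fixed at 1.
Downward deflection at the released point 2 due to the loads:
  point load 98.6 at a = 0.8: Pa²(3L − a)/(6EI) = 117.8/EI
Flexibility coefficient — unit upward force at 2: δ_{22} = L³/(3EI) = 21.33/EI.
The prop prevents deflection at 2: R_2 = δ_0/δ_{22} = 117.8/21.33 = 5.522 kN.
Moment equilibrium about 1: M_1 = Σ(load moments about 1) − R_2·L = 78.88 − 5.522×4 = 56.79 kN·m.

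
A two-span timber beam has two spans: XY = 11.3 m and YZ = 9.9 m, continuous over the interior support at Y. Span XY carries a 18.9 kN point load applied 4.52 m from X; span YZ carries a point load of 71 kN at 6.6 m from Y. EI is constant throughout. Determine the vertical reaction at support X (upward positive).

Take M_Y as the redundant. Released structure: two simple spans XY and YZ with a hinge at Y.
Rotations at Y on the released spans (each span's end-slope, ×1/EI):
  span XY: point load 18.9 at a = 4.52: Pab(L + a)/(6LEI) = 135.1/EI
  span YZ: point load 71 at a = 6.6: Pab(L + b)/(6LEI) = 343.6/EI
  relative rotation θ_0 = (135.1 + 343.6)/EI = 478.8/EI
A unit hogging moment at Y produces rotation L₁/(3EI) + L₂/(3EI) = 7.067/EI.
Slope continuity at Y: θ_0 = M_Y·7.067/EI, so M_Y = 478.8/7.067 = 67.75 kN·m (hogging).
Span XY, ΣM about X with M_Y applied at Y: R_Y^{XY}·11.3 = 85.43 + 67.75, so R_Y^{XY} = 13.56 kN and R_X = 18.9 − 13.56 = 5.344 kN.

R_X = 5.344 kN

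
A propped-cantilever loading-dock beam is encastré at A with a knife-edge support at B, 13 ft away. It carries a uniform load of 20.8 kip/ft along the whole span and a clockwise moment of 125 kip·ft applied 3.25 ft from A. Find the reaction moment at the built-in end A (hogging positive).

M_A = 482.4 kip·ft

Choose R_B as the redundant. The primary structure is the cantilever fixed at A.
Free-end deflection of the primary structure under the applied loading (downward +):
  UDL 20.8: wL⁴/(8EI) = 74259/EI
  clockwise couple 125 at a = 3.25: M₀a(2L − a)/(2EI) = 4621/EI
  δ_0 = 78880/EI
Flexibility coefficient — unit upward force at B: δ_{BB} = L³/(3EI) = 732.3/EI.
Compatibility at B: δ_0 − R_B·δ_{BB} = 0, so R_B = 78880/732.3 = 107.7 kip.
Moment equilibrium about A: M_A = Σ(load moments about A) − R_B·L = 1883 − 107.7×13 = 482.4 kip·ft.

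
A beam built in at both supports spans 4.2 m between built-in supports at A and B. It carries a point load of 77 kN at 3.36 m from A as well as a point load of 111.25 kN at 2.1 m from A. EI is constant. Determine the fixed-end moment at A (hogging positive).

Release both end moments; the primary structure is a simply-supported span AB with redundants M_A and M_B.
Simple-span end rotations at A and B under the given loads:
  at A: point load 77 at a = 3.36: Pab(L + b)/(6LEI) = 43.46/EI
  at B: point load 77 at a = 3.36: Pab(L + a)/(6LEI) = 65.2/EI
  at A: point load 111.25 at a = 2.1: Pab(L + b)/(6LEI) = 122.7/EI
  at B: point load 111.25 at a = 2.1: Pab(L + a)/(6LEI) = 122.7/EI
  θ_A0 = 166.1/EI,  θ_B0 = 187.9/EI
Flexibility coefficients: a unit moment at one end gives L/(3EI) there and L/(6EI) at the far end, so f₁₁ = f₂₂ = 1.4/EI and f₁₂ = f₂₁ = 0.7/EI.
Compatibility — zero rotation at each built-in end:
  1.4 M_A + 0.7 M_B = 166.1
  0.7 M_A + 1.4 M_B = 187.9
Solving the pair gives M_A = 68.76 kN·m and M_B = 99.8 kN·m (hogging).

M_A = 68.76 kN·m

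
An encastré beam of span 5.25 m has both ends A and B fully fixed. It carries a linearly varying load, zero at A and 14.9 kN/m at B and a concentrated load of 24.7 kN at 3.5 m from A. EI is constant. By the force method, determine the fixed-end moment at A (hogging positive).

M_A = 23.29 kN·m

Release both end moments; the primary structure is a simply-supported span AB with redundants M_A and M_B.
End rotations of the released simple span under the applied load (×1/EI):
  at A: triangular load, peak 14.9: 7w₀L³/(360EI) = 41.92/EI
  at B: triangular load, peak 14.9: w₀L³/(45EI) = 47.91/EI
  at A: point load 24.7 at a = 3.5: Pab(L + b)/(6LEI) = 33.62/EI
  at B: point load 24.7 at a = 3.5: Pab(L + a)/(6LEI) = 42.02/EI
  θ_A0 = 75.54/EI,  θ_B0 = 89.94/EI
Flexibility coefficients: a unit moment at one end gives L/(3EI) there and L/(6EI) at the far end, so f₁₁ = f₂₂ = 1.75/EI and f₁₂ = f₂₁ = 0.875/EI.
Compatibility — zero rotation at each built-in end:
  1.75 M_A + 0.875 M_B = 75.54
  0.875 M_A + 1.75 M_B = 89.94
Solving the pair gives M_A = 23.29 kN·m and M_B = 39.75 kN·m (hogging).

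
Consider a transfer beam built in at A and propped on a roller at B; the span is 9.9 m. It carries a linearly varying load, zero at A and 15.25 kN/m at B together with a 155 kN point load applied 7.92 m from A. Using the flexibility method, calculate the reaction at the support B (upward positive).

R_B = 150.6 kN

Release the roller at B. Primary structure: cantilever fixed at A.
Primary-structure tip deflection at B by superposition:
  triangular load, peak 15.25 at the free end: 11w₀L⁴/(120EI) = 13428/EI
  point load 155 at a = 7.92: Pa²(3L − a)/(6EI) = 35293/EI
  δ_0 = 48721/EI
Flexibility coefficient — unit upward force at B: δ_{BB} = L³/(3EI) = 323.4/EI.
The prop prevents deflection at B: R_B = δ_0/δ_{BB} = 48721/323.4 = 150.6 kN.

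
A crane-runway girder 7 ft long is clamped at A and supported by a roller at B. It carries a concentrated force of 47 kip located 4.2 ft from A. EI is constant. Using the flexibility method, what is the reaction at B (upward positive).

Release the roller at B. Primary structure: cantilever fixed at A.
Primary-structure tip deflection at B by superposition:
  point load 47 at a = 4.2: Pa²(3L − a)/(6EI) = 2321/EI
Tip deflection under a unit load at B: L³/(3EI) = 114.3/EI.
The prop prevents deflection at B: R_B = δ_0/δ_{BB} = 2321/114.3 = 20.3 kip.

R_B = 20.3 kip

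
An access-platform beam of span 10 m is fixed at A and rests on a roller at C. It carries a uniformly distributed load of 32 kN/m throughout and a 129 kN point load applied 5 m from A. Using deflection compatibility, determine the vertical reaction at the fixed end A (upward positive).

Release the roller at C. Primary structure: cantilever fixed at A.
Downward deflection at the released point C due to the loads:
  UDL 32: wL⁴/(8EI) = 40000/EI
  point load 129 at a = 5: Pa²(3L − a)/(6EI) = 13438/EI
  δ_0 = 53438/EI
Flexibility coefficient — unit upward force at C: δ_{CC} = L³/(3EI) = 333.3/EI.
Compatibility at C: δ_0 − R_C·δ_{CC} = 0, so R_C = 53438/333.3 = 160.3 kN.
Vertical equilibrium: R_A = ΣP − R_C = 449 − 160.3 = 288.7 kN.

R_A = 288.7 kN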